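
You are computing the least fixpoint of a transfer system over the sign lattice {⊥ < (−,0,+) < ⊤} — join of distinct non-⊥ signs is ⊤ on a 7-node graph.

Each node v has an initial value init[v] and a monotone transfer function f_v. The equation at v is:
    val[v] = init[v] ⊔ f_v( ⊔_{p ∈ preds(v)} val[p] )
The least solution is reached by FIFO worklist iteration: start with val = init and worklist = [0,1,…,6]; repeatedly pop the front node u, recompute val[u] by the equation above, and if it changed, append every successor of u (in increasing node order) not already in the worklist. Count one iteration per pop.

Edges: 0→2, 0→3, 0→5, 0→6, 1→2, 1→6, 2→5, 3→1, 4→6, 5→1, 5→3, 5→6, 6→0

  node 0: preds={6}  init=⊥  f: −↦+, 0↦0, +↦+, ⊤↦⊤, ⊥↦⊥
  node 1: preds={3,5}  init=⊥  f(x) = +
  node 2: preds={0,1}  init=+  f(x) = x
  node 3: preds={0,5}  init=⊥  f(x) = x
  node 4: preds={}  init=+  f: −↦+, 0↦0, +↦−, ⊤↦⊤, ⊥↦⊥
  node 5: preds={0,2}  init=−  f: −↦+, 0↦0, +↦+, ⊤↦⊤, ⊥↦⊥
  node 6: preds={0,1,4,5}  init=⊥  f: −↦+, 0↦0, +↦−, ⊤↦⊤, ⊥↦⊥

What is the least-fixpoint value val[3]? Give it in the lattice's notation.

Trace (15 dequeues):
  [1] u=0 | in ⊥ | out ⊥ | ==
  [2] u=1 | in − | out + | prev ⊥ | push {}
  [3] u=2 | in + | out + | ==
  [4] u=3 | in − | out − | prev ⊥ | push {1}
  [5] u=4 | in ⊥ | out + | ==
  [6] u=5 | in + | out ⊤ | prev − | push {3}
  [7] u=6 | in ⊤ | out ⊤ | prev ⊥ | push {0}
  [8] u=1 | in ⊤ | out + | ==
  [9] u=3 | in ⊤ | out ⊤ | prev − | push {1}
  [10] u=0 | in ⊤ | out ⊤ | prev ⊥ | push {2,3,5,6}
  [11] u=1 | in ⊤ | out + | ==
  [12] u=2 | in ⊤ | out ⊤ | prev + | push {}
  [13] u=3 | in ⊤ | out ⊤ | ==
  [14] u=5 | in ⊤ | out ⊤ | ==
  [15] u=6 | in ⊤ | out ⊤ | ==

Converged values:
  [0] ⊤
  [1] +
  [2] ⊤
  [3] ⊤
  [4] +
  [5] ⊤
  [6] ⊤

⊤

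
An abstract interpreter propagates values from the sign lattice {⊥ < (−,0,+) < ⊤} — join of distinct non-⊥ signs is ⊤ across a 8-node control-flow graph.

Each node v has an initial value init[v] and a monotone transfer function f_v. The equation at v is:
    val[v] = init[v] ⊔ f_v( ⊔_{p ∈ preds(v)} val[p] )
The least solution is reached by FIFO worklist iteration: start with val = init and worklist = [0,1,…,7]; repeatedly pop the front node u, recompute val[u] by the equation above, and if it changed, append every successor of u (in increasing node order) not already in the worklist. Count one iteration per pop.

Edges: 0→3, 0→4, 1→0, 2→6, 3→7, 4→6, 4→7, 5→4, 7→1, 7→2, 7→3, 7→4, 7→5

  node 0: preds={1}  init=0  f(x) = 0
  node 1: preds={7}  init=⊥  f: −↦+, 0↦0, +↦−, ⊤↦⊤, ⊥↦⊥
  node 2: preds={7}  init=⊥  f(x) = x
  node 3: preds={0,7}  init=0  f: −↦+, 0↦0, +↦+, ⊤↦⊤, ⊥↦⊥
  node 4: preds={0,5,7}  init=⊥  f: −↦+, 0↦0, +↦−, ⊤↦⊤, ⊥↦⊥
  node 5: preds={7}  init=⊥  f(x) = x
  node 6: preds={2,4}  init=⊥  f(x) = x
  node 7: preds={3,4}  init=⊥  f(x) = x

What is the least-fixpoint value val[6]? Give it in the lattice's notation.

Worklist (16 pops):
  #1 pop 0: in=⊥ → 0 (no change)
  #2 pop 1: in=⊥ → ⊥ (no change)
  #3 pop 2: in=⊥ → ⊥ (no change)
  #4 pop 3: in=0 → 0 (no change)
  #5 pop 4: in=0 → 0 (was ⊥); enqueue []
  #6 pop 5: in=⊥ → ⊥ (no change)
  #7 pop 6: in=0 → 0 (was ⊥); enqueue []
  #8 pop 7: in=0 → 0 (was ⊥); enqueue [1,2,3,4,5]
  #9 pop 1: in=0 → 0 (was ⊥); enqueue [0]
  #10 pop 2: in=0 → 0 (was ⊥); enqueue [6]
  #11 pop 3: in=0 → 0 (no change)
  #12 pop 4: in=0 → 0 (no change)
  #13 pop 5: in=0 → 0 (was ⊥); enqueue [4]
  #14 pop 0: in=0 → 0 (no change)
  #15 pop 6: in=0 → 0 (no change)
  #16 pop 4: in=0 → 0 (no change)

Fixpoint:
  val[0] = 0
  val[1] = 0
  val[2] = 0
  val[3] = 0
  val[4] = 0
  val[5] = 0
  val[6] = 0
  val[7] = 0

0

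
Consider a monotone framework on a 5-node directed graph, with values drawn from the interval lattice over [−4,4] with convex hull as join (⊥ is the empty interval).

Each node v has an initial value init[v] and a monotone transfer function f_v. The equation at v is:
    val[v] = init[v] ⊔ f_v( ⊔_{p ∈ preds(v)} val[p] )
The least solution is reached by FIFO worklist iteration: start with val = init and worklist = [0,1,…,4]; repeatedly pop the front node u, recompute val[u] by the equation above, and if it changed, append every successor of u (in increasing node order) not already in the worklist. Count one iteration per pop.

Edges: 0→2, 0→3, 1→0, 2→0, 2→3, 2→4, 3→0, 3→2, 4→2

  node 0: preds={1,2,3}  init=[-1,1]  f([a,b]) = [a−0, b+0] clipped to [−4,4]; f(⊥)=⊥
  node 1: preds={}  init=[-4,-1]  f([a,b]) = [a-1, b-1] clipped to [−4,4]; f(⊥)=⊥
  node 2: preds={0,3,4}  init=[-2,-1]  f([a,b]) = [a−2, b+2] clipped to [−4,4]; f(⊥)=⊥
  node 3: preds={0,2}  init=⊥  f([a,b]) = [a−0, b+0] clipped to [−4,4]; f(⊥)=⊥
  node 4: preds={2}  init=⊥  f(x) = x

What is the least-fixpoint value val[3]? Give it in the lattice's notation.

[-4,4]

Worklist (12 pops):
  #1 pop 0: in=[-4,-1] → [-4,1] (was [-1,1]); enqueue []
  #2 pop 1: in=⊥ → [-4,-1] (no change)
  #3 pop 2: in=[-4,1] → [-4,3] (was [-2,-1]); enqueue [0]
  #4 pop 3: in=[-4,3] → [-4,3] (was ⊥); enqueue [2]
  #5 pop 4: in=[-4,3] → [-4,3] (was ⊥); enqueue []
  #6 pop 0: in=[-4,3] → [-4,3] (was [-4,1]); enqueue [3]
  #7 pop 2: in=[-4,3] → [-4,4] (was [-4,3]); enqueue [0,4]
  #8 pop 3: in=[-4,4] → [-4,4] (was [-4,3]); enqueue [2]
  #9 pop 0: in=[-4,4] → [-4,4] (was [-4,3]); enqueue [3]
  #10 pop 4: in=[-4,4] → [-4,4] (was [-4,3]); enqueue []
  #11 pop 2: in=[-4,4] → [-4,4] (no change)
  #12 pop 3: in=[-4,4] → [-4,4] (no change)

Fixpoint:
  val[0] = [-4,4]
  val[1] = [-4,-1]
  val[2] = [-4,4]
  val[3] = [-4,4]
  val[4] = [-4,4]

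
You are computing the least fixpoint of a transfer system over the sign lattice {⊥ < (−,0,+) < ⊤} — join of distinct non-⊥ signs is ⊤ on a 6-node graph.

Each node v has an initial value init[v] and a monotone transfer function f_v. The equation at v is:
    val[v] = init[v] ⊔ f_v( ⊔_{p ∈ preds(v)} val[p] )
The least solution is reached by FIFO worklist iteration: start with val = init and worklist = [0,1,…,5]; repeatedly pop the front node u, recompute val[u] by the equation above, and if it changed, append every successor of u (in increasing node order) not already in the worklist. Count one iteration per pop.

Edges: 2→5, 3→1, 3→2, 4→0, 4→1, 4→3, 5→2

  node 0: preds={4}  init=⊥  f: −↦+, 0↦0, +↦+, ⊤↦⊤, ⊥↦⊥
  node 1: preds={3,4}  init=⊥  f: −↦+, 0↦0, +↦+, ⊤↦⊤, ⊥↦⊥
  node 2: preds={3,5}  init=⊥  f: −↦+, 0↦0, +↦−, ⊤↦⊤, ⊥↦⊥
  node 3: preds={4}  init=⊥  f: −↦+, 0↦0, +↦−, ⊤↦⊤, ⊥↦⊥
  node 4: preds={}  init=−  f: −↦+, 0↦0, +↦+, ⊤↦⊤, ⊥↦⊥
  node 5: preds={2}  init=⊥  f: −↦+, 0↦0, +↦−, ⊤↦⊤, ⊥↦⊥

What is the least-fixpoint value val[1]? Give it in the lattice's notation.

⊤

Worklist (10 pops):
  #1 pop 0: in=− → + (was ⊥); enqueue []
  #2 pop 1: in=− → + (was ⊥); enqueue []
  #3 pop 2: in=⊥ → ⊥ (no change)
  #4 pop 3: in=− → + (was ⊥); enqueue [1,2]
  #5 pop 4: in=⊥ → − (no change)
  #6 pop 5: in=⊥ → ⊥ (no change)
  #7 pop 1: in=⊤ → ⊤ (was +); enqueue []
  #8 pop 2: in=+ → − (was ⊥); enqueue [5]
  #9 pop 5: in=− → + (was ⊥); enqueue [2]
  #10 pop 2: in=+ → − (no change)

Fixpoint:
  val[0] = +
  val[1] = ⊤
  val[2] = −
  val[3] = +
  val[4] = −
  val[5] = +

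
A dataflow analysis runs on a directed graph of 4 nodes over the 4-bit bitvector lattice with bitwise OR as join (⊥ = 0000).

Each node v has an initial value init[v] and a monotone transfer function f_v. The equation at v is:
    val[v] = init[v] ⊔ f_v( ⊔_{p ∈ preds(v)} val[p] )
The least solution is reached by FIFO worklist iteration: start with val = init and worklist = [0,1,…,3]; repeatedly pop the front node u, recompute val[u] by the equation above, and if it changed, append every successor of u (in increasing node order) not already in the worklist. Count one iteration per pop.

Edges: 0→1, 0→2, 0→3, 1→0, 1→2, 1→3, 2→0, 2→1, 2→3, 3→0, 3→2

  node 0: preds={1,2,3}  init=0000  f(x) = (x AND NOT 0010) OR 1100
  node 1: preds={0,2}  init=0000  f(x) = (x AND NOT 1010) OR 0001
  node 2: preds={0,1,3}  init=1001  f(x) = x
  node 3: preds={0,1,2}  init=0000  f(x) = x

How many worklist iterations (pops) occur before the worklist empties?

Iteration log — 7 steps:
  step 1. node 0  ⊔preds=1001  new=1101  old=0000  +wl: 
  step 2. node 1  ⊔preds=1101  new=0101  old=0000  +wl: 0
  step 3. node 2  ⊔preds=1101  new=1101  old=1001  +wl: 1
  step 4. node 3  ⊔preds=1101  new=1101  old=0000  +wl: 2
  step 5. node 0  ⊔preds=1101  new=1101  stable
  step 6. node 1  ⊔preds=1101  new=0101  stable
  step 7. node 2  ⊔preds=1101  new=1101  stable

Least fixpoint reached:
  node 0: 1101
  node 1: 0101
  node 2: 1101
  node 3: 1101

7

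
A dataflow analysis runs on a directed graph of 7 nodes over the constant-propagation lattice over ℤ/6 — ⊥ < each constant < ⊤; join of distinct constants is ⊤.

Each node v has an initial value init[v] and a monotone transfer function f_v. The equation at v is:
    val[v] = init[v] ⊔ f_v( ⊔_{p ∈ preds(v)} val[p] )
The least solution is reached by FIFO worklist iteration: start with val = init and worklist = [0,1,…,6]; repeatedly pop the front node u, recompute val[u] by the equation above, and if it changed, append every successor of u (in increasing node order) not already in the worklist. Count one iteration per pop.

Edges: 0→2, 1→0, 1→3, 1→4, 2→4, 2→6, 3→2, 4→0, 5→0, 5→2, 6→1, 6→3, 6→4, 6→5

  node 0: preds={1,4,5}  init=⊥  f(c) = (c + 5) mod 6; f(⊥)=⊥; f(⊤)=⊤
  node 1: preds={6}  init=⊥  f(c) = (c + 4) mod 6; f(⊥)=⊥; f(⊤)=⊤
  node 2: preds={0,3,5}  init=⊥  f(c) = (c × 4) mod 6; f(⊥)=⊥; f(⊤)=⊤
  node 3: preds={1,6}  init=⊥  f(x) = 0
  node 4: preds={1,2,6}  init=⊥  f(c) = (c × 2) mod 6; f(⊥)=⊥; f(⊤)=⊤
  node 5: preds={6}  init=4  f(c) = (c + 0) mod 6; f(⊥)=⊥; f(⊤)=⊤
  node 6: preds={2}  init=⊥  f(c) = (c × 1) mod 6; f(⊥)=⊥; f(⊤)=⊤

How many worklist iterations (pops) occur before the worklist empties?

Iteration log — 15 steps:
  step 1. node 0  ⊔preds=4  new=3  old=⊥  +wl: 
  step 2. node 1  ⊔preds=⊥  new=⊥  stable
  step 3. node 2  ⊔preds=⊤  new=⊤  old=⊥  +wl: 
  step 4. node 3  ⊔preds=⊥  new=0  old=⊥  +wl: 2
  step 5. node 4  ⊔preds=⊤  new=⊤  old=⊥  +wl: 0
  step 6. node 5  ⊔preds=⊥  new=4  stable
  step 7. node 6  ⊔preds=⊤  new=⊤  old=⊥  +wl: 1,3,4,5
  step 8. node 2  ⊔preds=⊤  new=⊤  stable
  step 9. node 0  ⊔preds=⊤  new=⊤  old=3  +wl: 2
  step 10. node 1  ⊔preds=⊤  new=⊤  old=⊥  +wl: 0
  step 11. node 3  ⊔preds=⊤  new=0  stable
  step 12. node 4  ⊔preds=⊤  new=⊤  stable
  step 13. node 5  ⊔preds=⊤  new=⊤  old=4  +wl: 
  step 14. node 2  ⊔preds=⊤  new=⊤  stable
  step 15. node 0  ⊔preds=⊤  new=⊤  stable

Least fixpoint reached:
  node 0: ⊤
  node 1: ⊤
  node 2: ⊤
  node 3: 0
  node 4: ⊤
  node 5: ⊤
  node 6: ⊤

15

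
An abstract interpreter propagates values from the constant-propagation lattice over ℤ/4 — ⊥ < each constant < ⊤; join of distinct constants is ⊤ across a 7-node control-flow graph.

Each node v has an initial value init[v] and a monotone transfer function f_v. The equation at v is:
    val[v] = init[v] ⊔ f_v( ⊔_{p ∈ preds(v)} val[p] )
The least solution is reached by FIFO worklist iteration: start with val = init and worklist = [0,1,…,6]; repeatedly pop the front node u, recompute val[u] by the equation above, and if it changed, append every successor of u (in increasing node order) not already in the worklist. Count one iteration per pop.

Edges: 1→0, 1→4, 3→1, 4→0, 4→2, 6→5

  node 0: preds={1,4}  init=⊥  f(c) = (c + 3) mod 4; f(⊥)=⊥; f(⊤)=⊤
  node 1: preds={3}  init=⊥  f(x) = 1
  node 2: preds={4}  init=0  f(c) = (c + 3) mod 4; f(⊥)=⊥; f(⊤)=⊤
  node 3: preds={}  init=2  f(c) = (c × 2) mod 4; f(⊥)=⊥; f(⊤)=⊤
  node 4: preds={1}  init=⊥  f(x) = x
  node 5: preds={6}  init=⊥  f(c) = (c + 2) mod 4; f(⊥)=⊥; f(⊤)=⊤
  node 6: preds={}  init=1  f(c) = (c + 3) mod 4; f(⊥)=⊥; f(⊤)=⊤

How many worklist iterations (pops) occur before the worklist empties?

Iteration log — 9 steps:
  step 1. node 0  ⊔preds=⊥  new=⊥  stable
  step 2. node 1  ⊔preds=2  new=1  old=⊥  +wl: 0
  step 3. node 2  ⊔preds=⊥  new=0  stable
  step 4. node 3  ⊔preds=⊥  new=2  stable
  step 5. node 4  ⊔preds=1  new=1  old=⊥  +wl: 2
  step 6. node 5  ⊔preds=1  new=3  old=⊥  +wl: 
  step 7. node 6  ⊔preds=⊥  new=1  stable
  step 8. node 0  ⊔preds=1  new=0  old=⊥  +wl: 
  step 9. node 2  ⊔preds=1  new=0  stable

Least fixpoint reached:
  node 0: 0
  node 1: 1
  node 2: 0
  node 3: 2
  node 4: 1
  node 5: 3
  node 6: 1

9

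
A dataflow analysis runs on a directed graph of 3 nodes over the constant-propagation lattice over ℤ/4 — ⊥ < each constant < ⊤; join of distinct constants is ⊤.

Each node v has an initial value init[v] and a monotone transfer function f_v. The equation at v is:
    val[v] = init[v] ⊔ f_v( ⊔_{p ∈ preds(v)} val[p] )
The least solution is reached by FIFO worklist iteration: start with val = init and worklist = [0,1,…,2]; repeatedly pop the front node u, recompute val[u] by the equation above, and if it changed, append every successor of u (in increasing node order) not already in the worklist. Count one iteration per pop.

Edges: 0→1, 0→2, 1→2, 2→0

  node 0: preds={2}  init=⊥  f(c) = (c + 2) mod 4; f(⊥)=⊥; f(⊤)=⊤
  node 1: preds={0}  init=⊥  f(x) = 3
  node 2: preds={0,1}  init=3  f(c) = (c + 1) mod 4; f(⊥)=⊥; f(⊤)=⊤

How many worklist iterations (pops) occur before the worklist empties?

6

Iteration log — 6 steps:
  step 1. node 0  ⊔preds=3  new=1  old=⊥  +wl: 
  step 2. node 1  ⊔preds=1  new=3  old=⊥  +wl: 
  step 3. node 2  ⊔preds=⊤  new=⊤  old=3  +wl: 0
  step 4. node 0  ⊔preds=⊤  new=⊤  old=1  +wl: 1,2
  step 5. node 1  ⊔preds=⊤  new=3  stable
  step 6. node 2  ⊔preds=⊤  new=⊤  stable

Least fixpoint reached:
  node 0: ⊤
  node 1: 3
  node 2: ⊤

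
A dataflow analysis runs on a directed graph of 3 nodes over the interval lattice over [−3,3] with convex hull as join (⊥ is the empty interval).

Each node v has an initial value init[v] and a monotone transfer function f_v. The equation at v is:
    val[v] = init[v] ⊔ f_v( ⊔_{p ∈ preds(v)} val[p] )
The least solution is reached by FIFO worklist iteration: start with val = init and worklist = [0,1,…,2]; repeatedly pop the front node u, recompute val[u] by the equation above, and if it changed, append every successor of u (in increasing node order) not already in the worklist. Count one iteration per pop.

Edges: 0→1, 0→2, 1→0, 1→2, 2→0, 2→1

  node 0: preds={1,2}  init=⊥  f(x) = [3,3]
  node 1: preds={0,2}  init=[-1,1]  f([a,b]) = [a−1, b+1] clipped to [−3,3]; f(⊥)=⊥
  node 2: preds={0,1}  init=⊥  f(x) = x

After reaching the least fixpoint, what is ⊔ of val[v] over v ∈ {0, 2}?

[-3,3]

Worklist (13 pops):
  #1 pop 0: in=[-1,1] → [3,3] (was ⊥); enqueue []
  #2 pop 1: in=[3,3] → [-1,3] (was [-1,1]); enqueue [0]
  #3 pop 2: in=[-1,3] → [-1,3] (was ⊥); enqueue [1]
  #4 pop 0: in=[-1,3] → [3,3] (no change)
  #5 pop 1: in=[-1,3] → [-2,3] (was [-1,3]); enqueue [0,2]
  #6 pop 0: in=[-2,3] → [3,3] (no change)
  #7 pop 2: in=[-2,3] → [-2,3] (was [-1,3]); enqueue [0,1]
  #8 pop 0: in=[-2,3] → [3,3] (no change)
  #9 pop 1: in=[-2,3] → [-3,3] (was [-2,3]); enqueue [0,2]
  #10 pop 0: in=[-3,3] → [3,3] (no change)
  #11 pop 2: in=[-3,3] → [-3,3] (was [-2,3]); enqueue [0,1]
  #12 pop 0: in=[-3,3] → [3,3] (no change)
  #13 pop 1: in=[-3,3] → [-3,3] (no change)

Fixpoint:
  val[0] = [3,3]
  val[1] = [-3,3]
  val[2] = [-3,3]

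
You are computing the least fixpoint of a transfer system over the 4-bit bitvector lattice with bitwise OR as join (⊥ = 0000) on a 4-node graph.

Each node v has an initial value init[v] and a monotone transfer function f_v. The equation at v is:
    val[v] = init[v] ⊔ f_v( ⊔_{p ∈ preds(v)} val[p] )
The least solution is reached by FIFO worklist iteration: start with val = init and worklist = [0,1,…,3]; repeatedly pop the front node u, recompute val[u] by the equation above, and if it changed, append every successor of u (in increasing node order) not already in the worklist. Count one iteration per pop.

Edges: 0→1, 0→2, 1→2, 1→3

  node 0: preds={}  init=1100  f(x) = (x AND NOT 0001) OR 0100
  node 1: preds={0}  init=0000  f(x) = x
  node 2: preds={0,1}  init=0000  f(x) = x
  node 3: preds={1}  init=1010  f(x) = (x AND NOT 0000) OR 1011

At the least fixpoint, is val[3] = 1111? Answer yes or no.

Trace (4 dequeues):
  [1] u=0 | in 0000 | out 1100 | ==
  [2] u=1 | in 1100 | out 1100 | prev 0000 | push {}
  [3] u=2 | in 1100 | out 1100 | prev 0000 | push {}
  [4] u=3 | in 1100 | out 1111 | prev 1010 | push {}

Converged values:
  [0] 1100
  [1] 1100
  [2] 1100
  [3] 1111

yes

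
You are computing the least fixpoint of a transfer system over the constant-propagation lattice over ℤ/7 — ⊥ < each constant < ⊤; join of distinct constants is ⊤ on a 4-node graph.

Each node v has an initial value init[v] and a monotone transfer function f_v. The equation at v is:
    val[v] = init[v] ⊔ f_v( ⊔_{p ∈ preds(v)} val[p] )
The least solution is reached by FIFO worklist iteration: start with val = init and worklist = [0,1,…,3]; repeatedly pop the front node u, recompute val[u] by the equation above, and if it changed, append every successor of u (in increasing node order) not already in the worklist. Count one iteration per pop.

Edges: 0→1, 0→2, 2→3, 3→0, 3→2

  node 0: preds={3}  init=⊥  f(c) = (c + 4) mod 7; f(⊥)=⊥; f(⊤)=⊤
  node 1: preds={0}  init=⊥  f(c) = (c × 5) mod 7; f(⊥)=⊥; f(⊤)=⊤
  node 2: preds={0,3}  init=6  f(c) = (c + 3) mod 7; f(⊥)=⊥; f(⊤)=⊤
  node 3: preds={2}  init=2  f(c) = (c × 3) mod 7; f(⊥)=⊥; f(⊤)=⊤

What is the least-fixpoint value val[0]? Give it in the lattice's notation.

⊤

Trace (7 dequeues):
  [1] u=0 | in 2 | out 6 | prev ⊥ | push {}
  [2] u=1 | in 6 | out 2 | prev ⊥ | push {}
  [3] u=2 | in ⊤ | out ⊤ | prev 6 | push {}
  [4] u=3 | in ⊤ | out ⊤ | prev 2 | push {0,2}
  [5] u=0 | in ⊤ | out ⊤ | prev 6 | push {1}
  [6] u=2 | in ⊤ | out ⊤ | ==
  [7] u=1 | in ⊤ | out ⊤ | prev 2 | push {}

Converged values:
  [0] ⊤
  [1] ⊤
  [2] ⊤
  [3] ⊤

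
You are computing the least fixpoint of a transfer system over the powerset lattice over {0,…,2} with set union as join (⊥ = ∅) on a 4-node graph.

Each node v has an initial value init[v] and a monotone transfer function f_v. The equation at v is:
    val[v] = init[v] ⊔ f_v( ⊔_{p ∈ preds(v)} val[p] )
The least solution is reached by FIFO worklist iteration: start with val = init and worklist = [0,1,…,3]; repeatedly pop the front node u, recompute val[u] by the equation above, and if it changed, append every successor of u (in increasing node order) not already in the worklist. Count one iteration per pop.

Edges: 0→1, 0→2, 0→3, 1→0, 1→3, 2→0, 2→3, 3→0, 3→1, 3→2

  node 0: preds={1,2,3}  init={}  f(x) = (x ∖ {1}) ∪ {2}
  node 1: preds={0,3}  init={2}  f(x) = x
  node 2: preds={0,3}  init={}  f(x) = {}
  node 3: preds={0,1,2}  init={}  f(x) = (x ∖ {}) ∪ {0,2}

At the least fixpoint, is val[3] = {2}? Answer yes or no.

Iteration log — 9 steps:
  step 1. node 0  ⊔preds={2}  new={2}  old={}  +wl: 
  step 2. node 1  ⊔preds={2}  new={2}  stable
  step 3. node 2  ⊔preds={2}  new={}  stable
  step 4. node 3  ⊔preds={2}  new={0,2}  old={}  +wl: 0,1,2
  step 5. node 0  ⊔preds={0,2}  new={0,2}  old={2}  +wl: 3
  step 6. node 1  ⊔preds={0,2}  new={0,2}  old={2}  +wl: 0
  step 7. node 2  ⊔preds={0,2}  new={}  stable
  step 8. node 3  ⊔preds={0,2}  new={0,2}  stable
  step 9. node 0  ⊔preds={0,2}  new={0,2}  stable

Least fixpoint reached:
  node 0: {0,2}
  node 1: {0,2}
  node 2: {}
  node 3: {0,2}

no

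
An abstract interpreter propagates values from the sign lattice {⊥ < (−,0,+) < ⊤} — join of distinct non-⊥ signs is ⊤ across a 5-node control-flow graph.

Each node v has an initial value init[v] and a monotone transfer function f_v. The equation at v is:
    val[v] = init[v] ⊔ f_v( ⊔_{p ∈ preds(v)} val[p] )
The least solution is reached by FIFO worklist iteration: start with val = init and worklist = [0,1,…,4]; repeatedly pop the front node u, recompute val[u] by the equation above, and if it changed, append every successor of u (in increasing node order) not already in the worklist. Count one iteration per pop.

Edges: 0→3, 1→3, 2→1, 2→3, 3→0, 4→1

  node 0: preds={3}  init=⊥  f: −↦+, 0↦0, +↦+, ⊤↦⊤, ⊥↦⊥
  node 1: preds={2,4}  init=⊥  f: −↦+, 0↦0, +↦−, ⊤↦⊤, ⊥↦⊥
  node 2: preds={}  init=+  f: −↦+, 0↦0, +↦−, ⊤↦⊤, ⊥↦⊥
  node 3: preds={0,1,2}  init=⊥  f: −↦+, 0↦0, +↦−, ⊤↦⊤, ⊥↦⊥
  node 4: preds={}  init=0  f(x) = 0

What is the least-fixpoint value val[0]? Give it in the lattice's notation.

Iteration log — 7 steps:
  step 1. node 0  ⊔preds=⊥  new=⊥  stable
  step 2. node 1  ⊔preds=⊤  new=⊤  old=⊥  +wl: 
  step 3. node 2  ⊔preds=⊥  new=+  stable
  step 4. node 3  ⊔preds=⊤  new=⊤  old=⊥  +wl: 0
  step 5. node 4  ⊔preds=⊥  new=0  stable
  step 6. node 0  ⊔preds=⊤  new=⊤  old=⊥  +wl: 3
  step 7. node 3  ⊔preds=⊤  new=⊤  stable

Least fixpoint reached:
  node 0: ⊤
  node 1: ⊤
  node 2: +
  node 3: ⊤
  node 4: 0

⊤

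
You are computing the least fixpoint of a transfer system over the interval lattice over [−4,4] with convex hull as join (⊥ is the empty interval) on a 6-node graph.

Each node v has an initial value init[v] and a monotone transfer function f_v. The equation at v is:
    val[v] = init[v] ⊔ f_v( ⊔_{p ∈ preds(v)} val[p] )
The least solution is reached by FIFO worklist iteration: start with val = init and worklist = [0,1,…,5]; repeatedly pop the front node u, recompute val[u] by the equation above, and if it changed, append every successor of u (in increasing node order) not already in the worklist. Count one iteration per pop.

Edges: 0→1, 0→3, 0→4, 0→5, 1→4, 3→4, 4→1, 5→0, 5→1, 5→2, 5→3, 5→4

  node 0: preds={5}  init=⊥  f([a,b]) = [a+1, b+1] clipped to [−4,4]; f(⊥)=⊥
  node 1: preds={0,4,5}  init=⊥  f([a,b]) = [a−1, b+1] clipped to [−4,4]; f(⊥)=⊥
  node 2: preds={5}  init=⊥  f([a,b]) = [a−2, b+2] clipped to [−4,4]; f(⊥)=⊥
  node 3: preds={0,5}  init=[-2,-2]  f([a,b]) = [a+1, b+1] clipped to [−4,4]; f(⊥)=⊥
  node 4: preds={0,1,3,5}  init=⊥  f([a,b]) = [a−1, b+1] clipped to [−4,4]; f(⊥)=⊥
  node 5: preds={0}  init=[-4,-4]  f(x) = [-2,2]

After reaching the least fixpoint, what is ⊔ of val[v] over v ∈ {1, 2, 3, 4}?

[-4,4]

Iteration log — 14 steps:
  step 1. node 0  ⊔preds=[-4,-4]  new=[-3,-3]  old=⊥  +wl: 
  step 2. node 1  ⊔preds=[-4,-3]  new=[-4,-2]  old=⊥  +wl: 
  step 3. node 2  ⊔preds=[-4,-4]  new=[-4,-2]  old=⊥  +wl: 
  step 4. node 3  ⊔preds=[-4,-3]  new=[-3,-2]  old=[-2,-2]  +wl: 
  step 5. node 4  ⊔preds=[-4,-2]  new=[-4,-1]  old=⊥  +wl: 1
  step 6. node 5  ⊔preds=[-3,-3]  new=[-4,2]  old=[-4,-4]  +wl: 0,2,3,4
  step 7. node 1  ⊔preds=[-4,2]  new=[-4,3]  old=[-4,-2]  +wl: 
  step 8. node 0  ⊔preds=[-4,2]  new=[-3,3]  old=[-3,-3]  +wl: 1,5
  step 9. node 2  ⊔preds=[-4,2]  new=[-4,4]  old=[-4,-2]  +wl: 
  step 10. node 3  ⊔preds=[-4,3]  new=[-3,4]  old=[-3,-2]  +wl: 
  step 11. node 4  ⊔preds=[-4,4]  new=[-4,4]  old=[-4,-1]  +wl: 
  step 12. node 1  ⊔preds=[-4,4]  new=[-4,4]  old=[-4,3]  +wl: 4
  step 13. node 5  ⊔preds=[-3,3]  new=[-4,2]  stable
  step 14. node 4  ⊔preds=[-4,4]  new=[-4,4]  stable

Least fixpoint reached:
  node 0: [-3,3]
  node 1: [-4,4]
  node 2: [-4,4]
  node 3: [-3,4]
  node 4: [-4,4]
  node 5: [-4,2]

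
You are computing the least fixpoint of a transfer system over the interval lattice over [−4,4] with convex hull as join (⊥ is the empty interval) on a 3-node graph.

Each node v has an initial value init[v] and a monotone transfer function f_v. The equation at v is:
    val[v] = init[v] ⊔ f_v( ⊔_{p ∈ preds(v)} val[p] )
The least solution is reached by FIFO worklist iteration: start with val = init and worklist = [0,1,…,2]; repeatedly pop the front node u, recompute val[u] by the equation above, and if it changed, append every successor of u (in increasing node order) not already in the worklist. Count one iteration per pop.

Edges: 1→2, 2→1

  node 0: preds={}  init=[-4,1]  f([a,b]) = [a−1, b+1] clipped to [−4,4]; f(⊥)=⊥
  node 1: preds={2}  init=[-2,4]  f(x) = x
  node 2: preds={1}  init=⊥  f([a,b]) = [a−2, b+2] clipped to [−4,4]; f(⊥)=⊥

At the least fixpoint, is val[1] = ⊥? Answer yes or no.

Iteration log — 5 steps:
  step 1. node 0  ⊔preds=⊥  new=[-4,1]  stable
  step 2. node 1  ⊔preds=⊥  new=[-2,4]  stable
  step 3. node 2  ⊔preds=[-2,4]  new=[-4,4]  old=⊥  +wl: 1
  step 4. node 1  ⊔preds=[-4,4]  new=[-4,4]  old=[-2,4]  +wl: 2
  step 5. node 2  ⊔preds=[-4,4]  new=[-4,4]  stable

Least fixpoint reached:
  node 0: [-4,1]
  node 1: [-4,4]
  node 2: [-4,4]

no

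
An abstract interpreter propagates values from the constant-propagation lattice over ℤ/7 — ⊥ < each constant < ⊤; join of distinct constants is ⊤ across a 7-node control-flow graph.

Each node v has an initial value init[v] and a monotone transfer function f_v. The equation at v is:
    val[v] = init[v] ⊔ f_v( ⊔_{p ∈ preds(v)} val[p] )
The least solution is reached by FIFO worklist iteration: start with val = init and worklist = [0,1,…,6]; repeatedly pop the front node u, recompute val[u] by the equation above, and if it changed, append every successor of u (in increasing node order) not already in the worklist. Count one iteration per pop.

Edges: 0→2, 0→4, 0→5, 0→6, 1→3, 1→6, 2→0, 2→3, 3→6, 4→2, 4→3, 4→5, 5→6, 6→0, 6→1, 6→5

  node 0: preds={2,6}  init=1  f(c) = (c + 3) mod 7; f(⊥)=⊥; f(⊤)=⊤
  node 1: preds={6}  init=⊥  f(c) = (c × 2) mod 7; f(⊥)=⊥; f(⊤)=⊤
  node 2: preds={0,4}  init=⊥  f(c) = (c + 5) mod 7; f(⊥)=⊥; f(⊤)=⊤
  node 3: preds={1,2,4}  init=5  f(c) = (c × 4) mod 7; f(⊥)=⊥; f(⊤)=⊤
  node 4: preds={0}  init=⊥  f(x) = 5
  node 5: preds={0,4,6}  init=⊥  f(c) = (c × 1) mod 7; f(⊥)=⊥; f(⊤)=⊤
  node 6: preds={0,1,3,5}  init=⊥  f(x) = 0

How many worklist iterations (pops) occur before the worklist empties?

Iteration log — 16 steps:
  step 1. node 0  ⊔preds=⊥  new=1  stable
  step 2. node 1  ⊔preds=⊥  new=⊥  stable
  step 3. node 2  ⊔preds=1  new=6  old=⊥  +wl: 0
  step 4. node 3  ⊔preds=6  new=⊤  old=5  +wl: 
  step 5. node 4  ⊔preds=1  new=5  old=⊥  +wl: 2,3
  step 6. node 5  ⊔preds=⊤  new=⊤  old=⊥  +wl: 
  step 7. node 6  ⊔preds=⊤  new=0  old=⊥  +wl: 1,5
  step 8. node 0  ⊔preds=⊤  new=⊤  old=1  +wl: 4,6
  step 9. node 2  ⊔preds=⊤  new=⊤  old=6  +wl: 0
  step 10. node 3  ⊔preds=⊤  new=⊤  stable
  step 11. node 1  ⊔preds=0  new=0  old=⊥  +wl: 3
  step 12. node 5  ⊔preds=⊤  new=⊤  stable
  step 13. node 4  ⊔preds=⊤  new=5  stable
  step 14. node 6  ⊔preds=⊤  new=0  stable
  step 15. node 0  ⊔preds=⊤  new=⊤  stable
  step 16. node 3  ⊔preds=⊤  new=⊤  stable

Least fixpoint reached:
  node 0: ⊤
  node 1: 0
  node 2: ⊤
  node 3: ⊤
  node 4: 5
  node 5: ⊤
  node 6: 0

16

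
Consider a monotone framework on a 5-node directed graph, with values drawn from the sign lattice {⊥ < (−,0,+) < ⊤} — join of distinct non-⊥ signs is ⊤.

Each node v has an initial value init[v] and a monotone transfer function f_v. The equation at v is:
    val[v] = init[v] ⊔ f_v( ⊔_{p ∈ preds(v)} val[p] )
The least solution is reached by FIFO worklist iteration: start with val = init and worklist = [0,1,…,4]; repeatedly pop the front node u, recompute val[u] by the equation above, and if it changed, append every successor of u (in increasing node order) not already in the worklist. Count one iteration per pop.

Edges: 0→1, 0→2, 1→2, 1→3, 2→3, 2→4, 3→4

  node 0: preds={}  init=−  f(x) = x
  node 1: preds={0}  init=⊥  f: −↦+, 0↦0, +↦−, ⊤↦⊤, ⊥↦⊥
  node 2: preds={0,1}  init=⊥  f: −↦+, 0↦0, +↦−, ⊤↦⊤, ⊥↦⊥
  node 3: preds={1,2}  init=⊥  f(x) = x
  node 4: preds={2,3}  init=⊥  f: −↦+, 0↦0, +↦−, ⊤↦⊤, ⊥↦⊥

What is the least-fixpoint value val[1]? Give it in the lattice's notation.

Iteration log — 5 steps:
  step 1. node 0  ⊔preds=⊥  new=−  stable
  step 2. node 1  ⊔preds=−  new=+  old=⊥  +wl: 
  step 3. node 2  ⊔preds=⊤  new=⊤  old=⊥  +wl: 
  step 4. node 3  ⊔preds=⊤  new=⊤  old=⊥  +wl: 
  step 5. node 4  ⊔preds=⊤  new=⊤  old=⊥  +wl: 

Least fixpoint reached:
  node 0: −
  node 1: +
  node 2: ⊤
  node 3: ⊤
  node 4: ⊤

+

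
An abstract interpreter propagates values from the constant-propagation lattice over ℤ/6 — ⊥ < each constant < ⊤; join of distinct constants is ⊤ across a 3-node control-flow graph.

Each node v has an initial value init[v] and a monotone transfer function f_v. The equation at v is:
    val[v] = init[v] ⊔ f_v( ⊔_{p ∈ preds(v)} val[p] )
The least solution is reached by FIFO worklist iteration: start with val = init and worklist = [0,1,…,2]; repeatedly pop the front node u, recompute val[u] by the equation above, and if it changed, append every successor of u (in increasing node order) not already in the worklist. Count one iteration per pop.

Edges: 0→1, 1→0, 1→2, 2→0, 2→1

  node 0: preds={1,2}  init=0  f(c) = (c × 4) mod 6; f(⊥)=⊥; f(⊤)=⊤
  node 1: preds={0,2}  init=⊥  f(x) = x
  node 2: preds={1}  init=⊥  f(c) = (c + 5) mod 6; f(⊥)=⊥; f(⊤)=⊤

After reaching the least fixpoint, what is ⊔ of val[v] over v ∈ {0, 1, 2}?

Trace (9 dequeues):
  [1] u=0 | in ⊥ | out 0 | ==
  [2] u=1 | in 0 | out 0 | prev ⊥ | push {0}
  [3] u=2 | in 0 | out 5 | prev ⊥ | push {1}
  [4] u=0 | in ⊤ | out ⊤ | prev 0 | push {}
  [5] u=1 | in ⊤ | out ⊤ | prev 0 | push {0,2}
  [6] u=0 | in ⊤ | out ⊤ | ==
  [7] u=2 | in ⊤ | out ⊤ | prev 5 | push {0,1}
  [8] u=0 | in ⊤ | out ⊤ | ==
  [9] u=1 | in ⊤ | out ⊤ | ==

Converged values:
  [0] ⊤
  [1] ⊤
  [2] ⊤

⊤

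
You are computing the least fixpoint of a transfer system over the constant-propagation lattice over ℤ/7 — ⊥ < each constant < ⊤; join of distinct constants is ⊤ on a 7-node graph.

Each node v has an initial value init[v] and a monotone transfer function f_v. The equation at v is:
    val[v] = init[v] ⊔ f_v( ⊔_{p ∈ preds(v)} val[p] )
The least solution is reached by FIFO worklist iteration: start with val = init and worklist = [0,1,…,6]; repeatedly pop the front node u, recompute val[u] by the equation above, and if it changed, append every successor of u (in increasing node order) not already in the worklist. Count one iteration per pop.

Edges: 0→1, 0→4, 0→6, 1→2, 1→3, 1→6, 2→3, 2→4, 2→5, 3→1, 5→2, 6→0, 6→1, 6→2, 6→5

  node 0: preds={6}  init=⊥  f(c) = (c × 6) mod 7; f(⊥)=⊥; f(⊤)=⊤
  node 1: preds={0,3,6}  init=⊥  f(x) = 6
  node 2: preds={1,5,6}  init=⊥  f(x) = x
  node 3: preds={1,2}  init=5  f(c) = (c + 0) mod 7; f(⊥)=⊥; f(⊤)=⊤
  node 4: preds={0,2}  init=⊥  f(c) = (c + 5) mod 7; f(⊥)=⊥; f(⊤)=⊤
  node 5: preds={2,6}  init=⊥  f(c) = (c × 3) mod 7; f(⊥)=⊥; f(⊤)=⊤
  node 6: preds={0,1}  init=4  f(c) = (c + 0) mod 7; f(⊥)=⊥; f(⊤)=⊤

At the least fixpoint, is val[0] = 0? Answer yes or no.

Iteration log — 14 steps:
  step 1. node 0  ⊔preds=4  new=3  old=⊥  +wl: 
  step 2. node 1  ⊔preds=⊤  new=6  old=⊥  +wl: 
  step 3. node 2  ⊔preds=⊤  new=⊤  old=⊥  +wl: 
  step 4. node 3  ⊔preds=⊤  new=⊤  old=5  +wl: 1
  step 5. node 4  ⊔preds=⊤  new=⊤  old=⊥  +wl: 
  step 6. node 5  ⊔preds=⊤  new=⊤  old=⊥  +wl: 2
  step 7. node 6  ⊔preds=⊤  new=⊤  old=4  +wl: 0,5
  step 8. node 1  ⊔preds=⊤  new=6  stable
  step 9. node 2  ⊔preds=⊤  new=⊤  stable
  step 10. node 0  ⊔preds=⊤  new=⊤  old=3  +wl: 1,4,6
  step 11. node 5  ⊔preds=⊤  new=⊤  stable
  step 12. node 1  ⊔preds=⊤  new=6  stable
  step 13. node 4  ⊔preds=⊤  new=⊤  stable
  step 14. node 6  ⊔preds=⊤  new=⊤  stable

Least fixpoint reached:
  node 0: ⊤
  node 1: 6
  node 2: ⊤
  node 3: ⊤
  node 4: ⊤
  node 5: ⊤
  node 6: ⊤

no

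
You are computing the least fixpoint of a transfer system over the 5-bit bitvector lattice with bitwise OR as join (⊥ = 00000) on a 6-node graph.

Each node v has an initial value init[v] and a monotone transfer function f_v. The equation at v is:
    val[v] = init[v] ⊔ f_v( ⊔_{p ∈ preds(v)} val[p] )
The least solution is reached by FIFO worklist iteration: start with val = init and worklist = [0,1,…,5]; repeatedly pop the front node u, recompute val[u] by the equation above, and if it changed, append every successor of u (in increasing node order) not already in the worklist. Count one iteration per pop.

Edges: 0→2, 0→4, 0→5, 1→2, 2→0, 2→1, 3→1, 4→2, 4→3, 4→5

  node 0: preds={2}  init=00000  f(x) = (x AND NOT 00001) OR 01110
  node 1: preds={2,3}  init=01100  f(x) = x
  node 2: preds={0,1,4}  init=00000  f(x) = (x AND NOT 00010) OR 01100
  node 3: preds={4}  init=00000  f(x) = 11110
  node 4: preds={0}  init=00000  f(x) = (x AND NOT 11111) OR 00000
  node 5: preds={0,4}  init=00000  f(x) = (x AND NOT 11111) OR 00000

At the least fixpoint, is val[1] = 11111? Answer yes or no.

Trace (14 dequeues):
  [1] u=0 | in 00000 | out 01110 | prev 00000 | push {}
  [2] u=1 | in 00000 | out 01100 | ==
  [3] u=2 | in 01110 | out 01100 | prev 00000 | push {0,1}
  [4] u=3 | in 00000 | out 11110 | prev 00000 | push {}
  [5] u=4 | in 01110 | out 00000 | ==
  [6] u=5 | in 01110 | out 00000 | ==
  [7] u=0 | in 01100 | out 01110 | ==
  [8] u=1 | in 11110 | out 11110 | prev 01100 | push {2}
  [9] u=2 | in 11110 | out 11100 | prev 01100 | push {0,1}
  [10] u=0 | in 11100 | out 11110 | prev 01110 | push {2,4,5}
  [11] u=1 | in 11110 | out 11110 | ==
  [12] u=2 | in 11110 | out 11100 | ==
  [13] u=4 | in 11110 | out 00000 | ==
  [14] u=5 | in 11110 | out 00000 | ==

Converged values:
  [0] 11110
  [1] 11110
  [2] 11100
  [3] 11110
  [4] 00000
  [5] 00000

no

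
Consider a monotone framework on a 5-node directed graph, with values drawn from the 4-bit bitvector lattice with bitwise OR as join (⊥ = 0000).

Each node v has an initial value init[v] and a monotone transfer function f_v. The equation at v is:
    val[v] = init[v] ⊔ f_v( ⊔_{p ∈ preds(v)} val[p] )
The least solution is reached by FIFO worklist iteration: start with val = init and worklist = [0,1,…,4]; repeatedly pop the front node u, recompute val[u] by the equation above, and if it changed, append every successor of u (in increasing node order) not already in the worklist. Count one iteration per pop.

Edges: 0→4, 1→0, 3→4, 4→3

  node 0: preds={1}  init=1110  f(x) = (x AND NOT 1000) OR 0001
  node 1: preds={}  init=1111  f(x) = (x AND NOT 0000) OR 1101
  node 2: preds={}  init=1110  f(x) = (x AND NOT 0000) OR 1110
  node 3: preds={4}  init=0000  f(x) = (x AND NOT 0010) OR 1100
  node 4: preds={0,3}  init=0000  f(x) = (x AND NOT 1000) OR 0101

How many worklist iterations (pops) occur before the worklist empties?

7

Iteration log — 7 steps:
  step 1. node 0  ⊔preds=1111  new=1111  old=1110  +wl: 
  step 2. node 1  ⊔preds=0000  new=1111  stable
  step 3. node 2  ⊔preds=0000  new=1110  stable
  step 4. node 3  ⊔preds=0000  new=1100  old=0000  +wl: 
  step 5. node 4  ⊔preds=1111  new=0111  old=0000  +wl: 3
  step 6. node 3  ⊔preds=0111  new=1101  old=1100  +wl: 4
  step 7. node 4  ⊔preds=1111  new=0111  stable

Least fixpoint reached:
  node 0: 1111
  node 1: 1111
  node 2: 1110
  node 3: 1101
  node 4: 0111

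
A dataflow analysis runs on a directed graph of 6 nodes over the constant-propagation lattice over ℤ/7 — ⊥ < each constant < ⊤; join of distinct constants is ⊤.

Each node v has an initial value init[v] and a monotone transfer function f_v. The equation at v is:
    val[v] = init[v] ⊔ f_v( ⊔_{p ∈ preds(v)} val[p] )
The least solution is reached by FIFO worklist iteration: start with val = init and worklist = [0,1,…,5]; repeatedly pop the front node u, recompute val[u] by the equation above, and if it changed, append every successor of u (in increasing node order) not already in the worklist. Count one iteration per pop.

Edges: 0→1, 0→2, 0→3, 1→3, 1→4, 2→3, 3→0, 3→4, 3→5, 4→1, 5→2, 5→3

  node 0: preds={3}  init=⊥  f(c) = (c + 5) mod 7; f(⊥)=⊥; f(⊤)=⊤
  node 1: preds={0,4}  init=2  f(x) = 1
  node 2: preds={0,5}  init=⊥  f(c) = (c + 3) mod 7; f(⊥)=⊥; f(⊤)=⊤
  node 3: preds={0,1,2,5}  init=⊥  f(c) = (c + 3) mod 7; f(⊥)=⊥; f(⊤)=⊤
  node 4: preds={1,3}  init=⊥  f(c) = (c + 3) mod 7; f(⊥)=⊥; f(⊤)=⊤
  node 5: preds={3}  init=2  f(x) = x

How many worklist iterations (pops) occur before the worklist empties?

10

Iteration log — 10 steps:
  step 1. node 0  ⊔preds=⊥  new=⊥  stable
  step 2. node 1  ⊔preds=⊥  new=⊤  old=2  +wl: 
  step 3. node 2  ⊔preds=2  new=5  old=⊥  +wl: 
  step 4. node 3  ⊔preds=⊤  new=⊤  old=⊥  +wl: 0
  step 5. node 4  ⊔preds=⊤  new=⊤  old=⊥  +wl: 1
  step 6. node 5  ⊔preds=⊤  new=⊤  old=2  +wl: 2,3
  step 7. node 0  ⊔preds=⊤  new=⊤  old=⊥  +wl: 
  step 8. node 1  ⊔preds=⊤  new=⊤  stable
  step 9. node 2  ⊔preds=⊤  new=⊤  old=5  +wl: 
  step 10. node 3  ⊔preds=⊤  new=⊤  stable

Least fixpoint reached:
  node 0: ⊤
  node 1: ⊤
  node 2: ⊤
  node 3: ⊤
  node 4: ⊤
  node 5: ⊤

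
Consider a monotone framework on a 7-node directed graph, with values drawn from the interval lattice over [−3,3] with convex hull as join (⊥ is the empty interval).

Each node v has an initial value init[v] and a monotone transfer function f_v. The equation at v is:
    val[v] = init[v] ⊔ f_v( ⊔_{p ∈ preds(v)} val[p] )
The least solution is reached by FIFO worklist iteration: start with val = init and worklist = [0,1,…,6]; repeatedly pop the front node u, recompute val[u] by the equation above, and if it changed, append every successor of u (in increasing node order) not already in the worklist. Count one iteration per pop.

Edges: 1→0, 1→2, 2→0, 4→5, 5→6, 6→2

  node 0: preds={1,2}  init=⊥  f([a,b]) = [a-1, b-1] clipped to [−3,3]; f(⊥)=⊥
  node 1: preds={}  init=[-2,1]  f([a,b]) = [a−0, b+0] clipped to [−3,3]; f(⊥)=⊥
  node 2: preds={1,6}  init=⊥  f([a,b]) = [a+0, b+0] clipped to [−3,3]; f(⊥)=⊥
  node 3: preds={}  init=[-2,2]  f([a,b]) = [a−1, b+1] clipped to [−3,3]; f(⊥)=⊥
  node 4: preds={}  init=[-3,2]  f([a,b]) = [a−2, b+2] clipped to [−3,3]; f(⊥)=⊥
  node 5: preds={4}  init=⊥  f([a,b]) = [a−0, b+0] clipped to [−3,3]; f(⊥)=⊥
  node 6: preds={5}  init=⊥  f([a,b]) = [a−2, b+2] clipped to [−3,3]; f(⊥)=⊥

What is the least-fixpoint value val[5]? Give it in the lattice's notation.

[-3,2]

Iteration log — 10 steps:
  step 1. node 0  ⊔preds=[-2,1]  new=[-3,0]  old=⊥  +wl: 
  step 2. node 1  ⊔preds=⊥  new=[-2,1]  stable
  step 3. node 2  ⊔preds=[-2,1]  new=[-2,1]  old=⊥  +wl: 0
  step 4. node 3  ⊔preds=⊥  new=[-2,2]  stable
  step 5. node 4  ⊔preds=⊥  new=[-3,2]  stable
  step 6. node 5  ⊔preds=[-3,2]  new=[-3,2]  old=⊥  +wl: 
  step 7. node 6  ⊔preds=[-3,2]  new=[-3,3]  old=⊥  +wl: 2
  step 8. node 0  ⊔preds=[-2,1]  new=[-3,0]  stable
  step 9. node 2  ⊔preds=[-3,3]  new=[-3,3]  old=[-2,1]  +wl: 0
  step 10. node 0  ⊔preds=[-3,3]  new=[-3,2]  old=[-3,0]  +wl: 

Least fixpoint reached:
  node 0: [-3,2]
  node 1: [-2,1]
  node 2: [-3,3]
  node 3: [-2,2]
  node 4: [-3,2]
  node 5: [-3,2]
  node 6: [-3,3]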